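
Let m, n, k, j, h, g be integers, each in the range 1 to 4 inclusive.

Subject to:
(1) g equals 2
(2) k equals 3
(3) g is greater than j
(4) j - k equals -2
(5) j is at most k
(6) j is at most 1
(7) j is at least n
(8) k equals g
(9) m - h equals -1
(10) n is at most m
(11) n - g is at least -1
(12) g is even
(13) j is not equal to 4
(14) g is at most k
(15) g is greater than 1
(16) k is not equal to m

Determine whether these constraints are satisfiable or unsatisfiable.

Constraint 2 fixes k = 3 and constraint 1 fixes g = 2, but constraint 8 requires k = g. Since 3 ≠ 2, contradiction.

Unsatisfiable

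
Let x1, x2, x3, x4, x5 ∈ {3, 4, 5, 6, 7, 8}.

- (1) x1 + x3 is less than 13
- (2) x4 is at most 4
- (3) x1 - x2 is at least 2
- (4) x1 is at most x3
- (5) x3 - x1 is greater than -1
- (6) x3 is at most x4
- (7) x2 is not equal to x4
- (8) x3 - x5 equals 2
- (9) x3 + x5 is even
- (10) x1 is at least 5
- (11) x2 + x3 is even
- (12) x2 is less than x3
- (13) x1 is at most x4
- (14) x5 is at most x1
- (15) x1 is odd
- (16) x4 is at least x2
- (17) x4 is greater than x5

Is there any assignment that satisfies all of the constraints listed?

From constraints 4 and 10: x3 ≥ x1 and x1 ≥ 5, so x3 ≥ 5. From constraints 2 and 6: x3 ≤ x4 and x4 ≤ 4, so x3 ≤ 4. But 4 < 5, so no value of x3 works.

Unsatisfiable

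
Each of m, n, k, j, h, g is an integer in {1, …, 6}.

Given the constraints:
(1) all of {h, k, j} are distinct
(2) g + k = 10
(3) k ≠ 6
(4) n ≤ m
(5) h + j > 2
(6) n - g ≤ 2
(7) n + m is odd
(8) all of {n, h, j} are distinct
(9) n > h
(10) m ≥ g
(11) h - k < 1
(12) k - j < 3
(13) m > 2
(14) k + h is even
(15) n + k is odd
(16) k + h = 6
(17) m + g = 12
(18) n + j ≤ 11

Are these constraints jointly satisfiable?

Satisfiable

Take m = 6, n = 5, k = 4, j = 3, h = 2, g = 6. Then constraint 2: g + k = 10; constraint 5: h + j = 5, and every other listed constraint is also met.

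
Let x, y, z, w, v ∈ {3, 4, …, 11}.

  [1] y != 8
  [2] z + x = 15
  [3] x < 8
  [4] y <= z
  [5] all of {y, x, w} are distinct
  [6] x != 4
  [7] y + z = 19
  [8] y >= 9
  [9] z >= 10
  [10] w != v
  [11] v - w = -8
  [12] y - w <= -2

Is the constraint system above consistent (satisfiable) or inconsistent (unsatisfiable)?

The assignment x = 5, y = 9, z = 10, w = 11, v = 3 works:
  constraint 2 holds since z + x = 15.
  constraint 7 holds since y + z = 19.
The rest check out directly.

Satisfiable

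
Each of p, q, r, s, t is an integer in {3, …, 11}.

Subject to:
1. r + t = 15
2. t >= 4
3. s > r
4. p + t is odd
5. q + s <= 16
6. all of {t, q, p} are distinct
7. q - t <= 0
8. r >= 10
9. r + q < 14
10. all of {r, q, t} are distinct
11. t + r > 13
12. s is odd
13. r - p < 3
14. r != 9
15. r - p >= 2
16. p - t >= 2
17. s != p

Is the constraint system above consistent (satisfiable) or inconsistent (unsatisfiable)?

Satisfiable

Try p = 8, q = 3, r = 10, s = 11, t = 5.
Check constraint 1: r + t = 15; constraint 5: q + s = 14. The remaining constraints are straightforward to verify.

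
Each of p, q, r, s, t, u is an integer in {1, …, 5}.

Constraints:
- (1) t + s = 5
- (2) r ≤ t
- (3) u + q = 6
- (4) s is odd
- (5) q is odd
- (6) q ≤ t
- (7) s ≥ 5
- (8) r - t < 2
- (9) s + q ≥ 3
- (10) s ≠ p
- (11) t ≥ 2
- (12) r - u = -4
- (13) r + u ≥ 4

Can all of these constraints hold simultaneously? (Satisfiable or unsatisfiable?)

Unsatisfiable

From constraint 11: t ≥ 2. From constraint 7: s ≥ 5. Hence t + s ≥ 7. But constraint 1 requires t + s = 5, and 5 < 7. Contradiction.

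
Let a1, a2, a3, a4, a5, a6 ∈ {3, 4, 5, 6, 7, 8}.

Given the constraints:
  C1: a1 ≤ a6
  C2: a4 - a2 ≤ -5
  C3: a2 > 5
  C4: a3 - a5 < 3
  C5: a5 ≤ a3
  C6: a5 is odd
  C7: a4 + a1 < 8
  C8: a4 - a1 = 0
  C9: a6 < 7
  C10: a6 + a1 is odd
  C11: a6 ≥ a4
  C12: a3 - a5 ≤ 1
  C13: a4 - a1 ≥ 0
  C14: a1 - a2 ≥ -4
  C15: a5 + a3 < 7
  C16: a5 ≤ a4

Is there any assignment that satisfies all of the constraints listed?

Unsatisfiable

Constraints 2, 13, and 14 give a4 − a1 ≥ 0, a1 − a2 ≥ -4, a2 − a4 ≥ 5.
Adding all 3 inequalities: the left sides telescope to 0, and the right sides sum to 0 + (-4) + 5 = 1. So 0 ≥ 1, which is false.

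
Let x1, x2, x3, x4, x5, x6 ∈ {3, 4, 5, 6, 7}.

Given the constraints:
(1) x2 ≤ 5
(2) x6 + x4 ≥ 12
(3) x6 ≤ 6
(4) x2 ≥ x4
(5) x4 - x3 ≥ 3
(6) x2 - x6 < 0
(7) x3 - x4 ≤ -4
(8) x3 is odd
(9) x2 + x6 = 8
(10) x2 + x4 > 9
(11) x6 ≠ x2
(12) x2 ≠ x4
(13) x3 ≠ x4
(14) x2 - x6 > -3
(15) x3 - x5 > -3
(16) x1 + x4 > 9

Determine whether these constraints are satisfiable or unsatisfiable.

From constraint 3: x6 ≤ 6. From constraints 1 and 4: x4 ≤ x2 ≤ 5. Hence x6 + x4 ≤ 11. But constraint 2 requires x6 + x4 ≥ 12, and 12 > 11. Contradiction.

Unsatisfiable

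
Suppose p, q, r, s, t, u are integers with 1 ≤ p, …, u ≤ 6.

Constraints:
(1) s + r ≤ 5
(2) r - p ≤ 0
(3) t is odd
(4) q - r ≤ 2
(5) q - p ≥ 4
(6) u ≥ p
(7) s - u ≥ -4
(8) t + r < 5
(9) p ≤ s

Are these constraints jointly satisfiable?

Unsatisfiable

Constraints 2, 4, and 5 give p − r ≥ 0, r − q ≥ -2, q − p ≥ 4.
Adding all 3 inequalities: the left sides telescope to 0, and the right sides sum to 0 + (-2) + 4 = 2. So 0 ≥ 2, which is false.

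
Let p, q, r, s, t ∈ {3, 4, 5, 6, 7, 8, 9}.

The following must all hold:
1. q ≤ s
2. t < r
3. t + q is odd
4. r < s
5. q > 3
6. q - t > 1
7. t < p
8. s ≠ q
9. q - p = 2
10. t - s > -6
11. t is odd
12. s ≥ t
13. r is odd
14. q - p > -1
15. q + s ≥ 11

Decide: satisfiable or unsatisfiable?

Satisfiable

The assignment p = 4, q = 6, r = 5, s = 8, t = 3 works:
  constraint 6 holds since q - t = 3.
  constraint 9 holds since q - p = 2.
  constraint 10 holds since t - s = -5.
The rest check out directly.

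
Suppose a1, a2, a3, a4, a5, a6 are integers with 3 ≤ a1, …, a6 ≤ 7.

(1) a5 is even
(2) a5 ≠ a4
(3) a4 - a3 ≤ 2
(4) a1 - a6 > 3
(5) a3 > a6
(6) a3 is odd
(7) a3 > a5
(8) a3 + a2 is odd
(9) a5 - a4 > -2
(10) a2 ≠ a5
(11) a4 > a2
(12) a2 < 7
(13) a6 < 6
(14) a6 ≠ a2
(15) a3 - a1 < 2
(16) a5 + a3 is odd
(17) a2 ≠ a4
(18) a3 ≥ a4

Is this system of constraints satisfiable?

Try a1 = 7, a2 = 4, a3 = 7, a4 = 7, a5 = 6, a6 = 3.
Check constraint 3: a4 - a3 = 0; constraint 4: a1 - a6 = 4. The remaining constraints are straightforward to verify.

Satisfiable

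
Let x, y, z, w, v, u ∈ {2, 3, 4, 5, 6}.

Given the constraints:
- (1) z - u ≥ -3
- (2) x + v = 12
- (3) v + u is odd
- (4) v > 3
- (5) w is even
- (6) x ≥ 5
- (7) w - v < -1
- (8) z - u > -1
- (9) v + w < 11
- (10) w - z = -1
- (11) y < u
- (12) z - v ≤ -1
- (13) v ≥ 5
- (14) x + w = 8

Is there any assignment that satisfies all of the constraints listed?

Setting (x, y, z, w, v, u) = (6, 2, 3, 2, 6, 3) satisfies everything: constraint 1: z - u = 0; constraint 2: x + v = 12, and the others follow.

Satisfiable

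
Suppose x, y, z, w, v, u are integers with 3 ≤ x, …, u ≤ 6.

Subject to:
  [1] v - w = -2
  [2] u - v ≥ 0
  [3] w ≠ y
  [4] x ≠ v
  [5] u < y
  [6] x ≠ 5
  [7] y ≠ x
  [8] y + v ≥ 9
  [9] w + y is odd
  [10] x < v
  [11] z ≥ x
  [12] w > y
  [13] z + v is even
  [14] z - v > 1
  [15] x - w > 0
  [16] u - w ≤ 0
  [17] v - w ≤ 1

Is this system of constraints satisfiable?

Unsatisfiable

Constraints 2, 5, 10, 12, and 15 give v ≤ u, u < y, y < w, w < x, x < v. Chaining: v ≤ u < y < w < x < v, which forces v < v — impossible.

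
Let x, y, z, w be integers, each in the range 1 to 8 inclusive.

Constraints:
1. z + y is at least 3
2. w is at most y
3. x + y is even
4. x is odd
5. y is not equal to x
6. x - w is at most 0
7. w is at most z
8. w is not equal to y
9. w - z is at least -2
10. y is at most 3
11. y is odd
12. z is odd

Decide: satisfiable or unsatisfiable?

Satisfiable

The assignment x = 1, y = 3, z = 3, w = 2 works:
  constraint 1 holds since z + y = 6.
  constraint 6 holds since x - w = -1.
  constraint 9 holds since w - z = -1.
The rest check out directly.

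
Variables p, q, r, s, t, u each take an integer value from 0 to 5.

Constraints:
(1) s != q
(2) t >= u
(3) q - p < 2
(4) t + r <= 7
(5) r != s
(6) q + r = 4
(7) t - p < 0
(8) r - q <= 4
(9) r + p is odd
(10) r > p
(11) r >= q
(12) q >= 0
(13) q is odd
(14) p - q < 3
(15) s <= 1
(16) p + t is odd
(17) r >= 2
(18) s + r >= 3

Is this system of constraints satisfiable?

Take p = 2, q = 1, r = 3, s = 0, t = 1, u = 0. Then constraint 3: q - p = -1; constraint 4: t + r = 4, and every other listed constraint is also met.

Satisfiable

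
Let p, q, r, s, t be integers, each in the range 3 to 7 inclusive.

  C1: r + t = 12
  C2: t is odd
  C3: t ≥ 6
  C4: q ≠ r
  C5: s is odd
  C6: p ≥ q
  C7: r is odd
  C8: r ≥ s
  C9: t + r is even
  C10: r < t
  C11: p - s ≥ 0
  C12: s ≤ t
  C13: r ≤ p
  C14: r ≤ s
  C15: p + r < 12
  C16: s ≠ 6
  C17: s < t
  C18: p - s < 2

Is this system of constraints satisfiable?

Satisfiable

Setting (p, q, r, s, t) = (5, 4, 5, 5, 7) satisfies everything: constraint 1: r + t = 12; constraint 11: p - s = 0; constraint 15: p + r = 10, and the others follow.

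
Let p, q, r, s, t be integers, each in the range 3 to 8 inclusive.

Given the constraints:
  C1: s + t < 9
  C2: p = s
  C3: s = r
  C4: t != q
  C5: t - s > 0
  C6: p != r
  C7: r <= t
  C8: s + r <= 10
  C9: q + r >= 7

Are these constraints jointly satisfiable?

From constraints 2 and 3, p = s = r, so p = r. But constraint 6 says p ≠ r. Contradiction.

Unsatisfiable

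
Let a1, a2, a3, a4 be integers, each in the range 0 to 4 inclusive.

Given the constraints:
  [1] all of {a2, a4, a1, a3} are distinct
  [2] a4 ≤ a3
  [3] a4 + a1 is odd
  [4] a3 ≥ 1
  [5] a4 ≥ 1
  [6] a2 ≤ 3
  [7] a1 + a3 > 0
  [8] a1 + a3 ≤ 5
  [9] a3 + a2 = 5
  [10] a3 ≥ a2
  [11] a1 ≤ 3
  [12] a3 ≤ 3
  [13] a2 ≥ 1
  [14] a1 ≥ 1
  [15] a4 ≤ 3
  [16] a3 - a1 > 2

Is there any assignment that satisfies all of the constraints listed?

Unsatisfiable

Constraints 4, 5, 6, 11, 12, 13, 14, and 15 confine each of a2, a4, a1, a3 to the 3 values {1, …, 3}.
Constraint 1 requires all 4 of them to be distinct, but only 3 values are available — impossible by the pigeonhole principle.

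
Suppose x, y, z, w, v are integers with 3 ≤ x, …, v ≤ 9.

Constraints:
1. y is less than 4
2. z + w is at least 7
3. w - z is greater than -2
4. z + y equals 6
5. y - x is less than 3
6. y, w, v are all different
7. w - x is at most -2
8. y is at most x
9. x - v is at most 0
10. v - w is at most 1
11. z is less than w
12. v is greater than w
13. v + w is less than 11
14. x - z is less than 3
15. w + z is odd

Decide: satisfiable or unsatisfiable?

Unsatisfiable

Constraints 7, 9, and 10 give w − v ≥ -1, v − x ≥ 0, x − w ≥ 2.
Adding all 3 inequalities: the left sides telescope to 0, and the right sides sum to (-1) + 0 + 2 = 1. So 0 ≥ 1, which is false.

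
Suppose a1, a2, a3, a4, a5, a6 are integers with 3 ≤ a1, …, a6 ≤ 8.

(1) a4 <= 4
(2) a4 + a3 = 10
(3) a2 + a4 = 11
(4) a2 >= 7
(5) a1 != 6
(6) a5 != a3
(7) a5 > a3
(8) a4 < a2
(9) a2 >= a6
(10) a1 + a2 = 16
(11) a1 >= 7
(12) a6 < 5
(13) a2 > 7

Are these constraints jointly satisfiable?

The assignment a1 = 8, a2 = 8, a3 = 7, a4 = 3, a5 = 8, a6 = 3 works:
  constraint 2 holds since a4 + a3 = 10.
  constraint 3 holds since a2 + a4 = 11.
The rest check out directly.

Satisfiable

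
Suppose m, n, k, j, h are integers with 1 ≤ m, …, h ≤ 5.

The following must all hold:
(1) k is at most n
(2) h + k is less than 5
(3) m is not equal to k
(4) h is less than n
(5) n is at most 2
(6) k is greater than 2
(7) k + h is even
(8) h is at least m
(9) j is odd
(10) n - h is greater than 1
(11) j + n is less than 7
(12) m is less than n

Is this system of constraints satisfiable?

Unsatisfiable

From constraint 6: k ≥ 3. From constraints 1 and 5: k ≤ n and n ≤ 2, so k ≤ 2. But 2 < 3, so no value of k works.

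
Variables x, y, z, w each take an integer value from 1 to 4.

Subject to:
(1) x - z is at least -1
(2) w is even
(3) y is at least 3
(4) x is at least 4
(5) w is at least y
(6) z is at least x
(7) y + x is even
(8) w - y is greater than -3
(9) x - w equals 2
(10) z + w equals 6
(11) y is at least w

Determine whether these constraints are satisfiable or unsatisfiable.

Unsatisfiable

From constraints 4 and 6: z ≥ x ≥ 4. From constraints 3 and 5: w ≥ y ≥ 3. Hence z + w ≥ 7. But constraint 10 requires z + w = 6, and 6 < 7. Contradiction.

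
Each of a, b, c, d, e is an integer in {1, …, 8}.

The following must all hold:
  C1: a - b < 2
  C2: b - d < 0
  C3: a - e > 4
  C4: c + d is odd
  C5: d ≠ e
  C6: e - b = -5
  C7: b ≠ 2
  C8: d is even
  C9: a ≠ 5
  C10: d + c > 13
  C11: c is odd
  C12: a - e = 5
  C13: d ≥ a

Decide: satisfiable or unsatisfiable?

One satisfying assignment is a = 7, b = 7, c = 7, d = 8, e = 2.
For the less obvious constraints — constraint 1: a - b = 0; constraint 2: b - d = -1 — and the others hold by inspection.

Satisfiable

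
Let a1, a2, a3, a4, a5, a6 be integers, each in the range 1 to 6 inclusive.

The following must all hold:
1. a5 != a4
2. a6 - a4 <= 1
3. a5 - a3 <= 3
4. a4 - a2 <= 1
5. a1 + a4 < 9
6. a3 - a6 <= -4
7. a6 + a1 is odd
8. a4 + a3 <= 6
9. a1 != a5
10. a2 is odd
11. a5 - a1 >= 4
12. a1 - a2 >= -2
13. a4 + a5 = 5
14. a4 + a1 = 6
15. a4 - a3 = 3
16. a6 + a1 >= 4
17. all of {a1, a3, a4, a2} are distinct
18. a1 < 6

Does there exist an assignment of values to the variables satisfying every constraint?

Constraints 2, 3, 4, 6, 11, and 12 give a6 − a3 ≥ 4, a3 − a5 ≥ -3, a5 − a1 ≥ 4, a1 − a2 ≥ -2, a2 − a4 ≥ -1, a4 − a6 ≥ -1.
Adding all 6 inequalities: the left sides telescope to 0, and the right sides sum to 4 + (-3) + 4 + (-2) + (-1) + (-1) = 1. So 0 ≥ 1, which is false.

Unsatisfiable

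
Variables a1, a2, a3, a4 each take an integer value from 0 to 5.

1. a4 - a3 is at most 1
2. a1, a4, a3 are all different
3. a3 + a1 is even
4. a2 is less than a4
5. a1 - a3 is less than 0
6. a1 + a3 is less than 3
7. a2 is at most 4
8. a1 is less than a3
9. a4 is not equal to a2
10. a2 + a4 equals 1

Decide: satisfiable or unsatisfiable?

Satisfiable

Setting (a1, a2, a3, a4) = (0, 0, 2, 1) satisfies everything: constraint 1: a4 - a3 = -1; constraint 5: a1 - a3 = -2; constraint 6: a1 + a3 = 2, and the others follow.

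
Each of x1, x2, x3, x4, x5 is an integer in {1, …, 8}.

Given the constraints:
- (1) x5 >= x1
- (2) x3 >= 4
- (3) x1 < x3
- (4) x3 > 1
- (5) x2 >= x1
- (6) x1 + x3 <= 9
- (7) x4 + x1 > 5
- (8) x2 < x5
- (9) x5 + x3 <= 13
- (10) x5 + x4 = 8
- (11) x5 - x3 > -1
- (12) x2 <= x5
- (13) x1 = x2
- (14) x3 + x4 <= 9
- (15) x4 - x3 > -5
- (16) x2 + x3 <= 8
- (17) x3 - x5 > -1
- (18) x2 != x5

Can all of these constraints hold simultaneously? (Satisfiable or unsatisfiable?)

Satisfiable

Try x1 = 3, x2 = 3, x3 = 5, x4 = 3, x5 = 5.
Check constraint 6: x1 + x3 = 8; constraint 7: x4 + x1 = 6. The remaining constraints are straightforward to verify.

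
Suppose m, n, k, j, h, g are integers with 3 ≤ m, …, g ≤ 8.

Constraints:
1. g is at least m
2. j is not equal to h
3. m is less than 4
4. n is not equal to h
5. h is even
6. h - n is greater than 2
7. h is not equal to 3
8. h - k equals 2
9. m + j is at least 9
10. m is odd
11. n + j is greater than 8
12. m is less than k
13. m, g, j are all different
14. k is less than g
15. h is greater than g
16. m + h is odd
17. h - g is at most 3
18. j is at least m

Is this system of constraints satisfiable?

Satisfiable

Setting (m, n, k, j, h, g) = (3, 4, 6, 6, 8, 7) satisfies everything: constraint 6: h - n = 4; constraint 8: h - k = 2, and the others follow.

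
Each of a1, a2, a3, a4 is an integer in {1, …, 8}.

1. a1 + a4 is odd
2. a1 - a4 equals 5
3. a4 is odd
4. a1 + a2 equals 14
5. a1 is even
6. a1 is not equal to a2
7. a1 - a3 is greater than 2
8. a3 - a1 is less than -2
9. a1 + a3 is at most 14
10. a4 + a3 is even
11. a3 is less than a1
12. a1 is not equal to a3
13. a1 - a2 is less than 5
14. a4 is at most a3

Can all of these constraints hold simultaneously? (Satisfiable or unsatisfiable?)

Satisfiable

Take a1 = 8, a2 = 6, a3 = 3, a4 = 3. Then constraint 2: a1 - a4 = 5; constraint 4: a1 + a2 = 14, and every other listed constraint is also met.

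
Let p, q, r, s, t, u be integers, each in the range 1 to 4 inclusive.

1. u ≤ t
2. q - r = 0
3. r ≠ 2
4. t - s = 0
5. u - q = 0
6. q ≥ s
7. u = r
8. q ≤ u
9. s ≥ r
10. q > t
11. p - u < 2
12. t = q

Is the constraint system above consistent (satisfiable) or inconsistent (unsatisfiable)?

Unsatisfiable

Constraints 1, 8, and 10 give q ≤ u, u ≤ t, t < q. Chaining: q ≤ u ≤ t < q, which forces q < q — impossible.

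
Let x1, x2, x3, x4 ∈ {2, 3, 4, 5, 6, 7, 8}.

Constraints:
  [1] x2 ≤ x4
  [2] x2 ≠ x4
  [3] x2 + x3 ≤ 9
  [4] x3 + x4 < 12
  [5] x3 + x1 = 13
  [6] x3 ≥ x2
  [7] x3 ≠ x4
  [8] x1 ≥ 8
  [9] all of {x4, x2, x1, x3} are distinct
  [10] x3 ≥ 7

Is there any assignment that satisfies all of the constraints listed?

From constraint 10: x3 ≥ 7. From constraint 8: x1 ≥ 8. Hence x3 + x1 ≥ 15. But constraint 5 requires x3 + x1 = 13, and 13 < 15. Contradiction.

Unsatisfiable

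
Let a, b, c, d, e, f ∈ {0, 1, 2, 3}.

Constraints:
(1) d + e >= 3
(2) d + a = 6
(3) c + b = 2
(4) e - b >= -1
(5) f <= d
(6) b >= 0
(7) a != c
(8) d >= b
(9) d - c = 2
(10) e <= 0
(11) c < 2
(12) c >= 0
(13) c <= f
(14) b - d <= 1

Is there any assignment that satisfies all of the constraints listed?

Try a = 3, b = 1, c = 1, d = 3, e = 0, f = 1.
Check constraint 1: d + e = 3; constraint 2: d + a = 6; constraint 3: c + b = 2. The remaining constraints are straightforward to verify.

Satisfiable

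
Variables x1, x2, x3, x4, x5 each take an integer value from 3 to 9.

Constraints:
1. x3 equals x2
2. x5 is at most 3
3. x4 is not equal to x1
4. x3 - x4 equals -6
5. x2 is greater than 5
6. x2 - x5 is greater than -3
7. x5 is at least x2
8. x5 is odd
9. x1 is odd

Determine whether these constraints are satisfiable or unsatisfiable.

Unsatisfiable

From constraint 5: x2 ≥ 6. From constraints 2 and 7: x2 ≤ x5 and x5 ≤ 3, so x2 ≤ 3. But 3 < 6, so no value of x2 works.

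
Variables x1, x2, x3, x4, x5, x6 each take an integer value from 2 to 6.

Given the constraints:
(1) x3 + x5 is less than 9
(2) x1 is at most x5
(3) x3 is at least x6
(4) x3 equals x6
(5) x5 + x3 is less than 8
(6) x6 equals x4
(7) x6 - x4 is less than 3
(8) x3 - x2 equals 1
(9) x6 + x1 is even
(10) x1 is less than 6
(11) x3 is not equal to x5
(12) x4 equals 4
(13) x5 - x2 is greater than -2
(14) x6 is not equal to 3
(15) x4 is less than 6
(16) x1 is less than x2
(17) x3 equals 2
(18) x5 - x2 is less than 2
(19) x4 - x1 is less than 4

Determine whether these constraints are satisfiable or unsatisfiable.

Unsatisfiable

Constraint 17 fixes x3 = 2 and constraint 12 fixes x4 = 4. Constraints 4 and 6 give x3 = x6 = x4, so x3 = x4. But 2 ≠ 4 — contradiction.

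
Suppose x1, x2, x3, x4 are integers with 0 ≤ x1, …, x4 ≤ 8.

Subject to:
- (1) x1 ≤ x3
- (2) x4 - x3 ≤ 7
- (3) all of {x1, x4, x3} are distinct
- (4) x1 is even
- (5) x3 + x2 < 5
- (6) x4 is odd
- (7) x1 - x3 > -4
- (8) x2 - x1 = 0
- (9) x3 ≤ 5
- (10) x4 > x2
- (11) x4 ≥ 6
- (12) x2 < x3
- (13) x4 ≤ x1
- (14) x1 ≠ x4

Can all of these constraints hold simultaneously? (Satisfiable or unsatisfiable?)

Unsatisfiable

From constraints 11 and 13: x1 ≥ x4 and x4 ≥ 6, so x1 ≥ 6. From constraints 1 and 9: x1 ≤ x3 and x3 ≤ 5, so x1 ≤ 5. But 5 < 6, so no value of x1 works.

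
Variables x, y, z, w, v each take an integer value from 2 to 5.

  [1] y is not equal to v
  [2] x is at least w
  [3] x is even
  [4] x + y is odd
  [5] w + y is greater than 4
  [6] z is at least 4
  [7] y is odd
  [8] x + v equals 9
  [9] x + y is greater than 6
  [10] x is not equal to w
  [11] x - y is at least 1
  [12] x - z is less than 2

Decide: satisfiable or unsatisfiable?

Satisfiable

Try x = 4, y = 3, z = 5, w = 2, v = 5.
Check constraint 5: w + y = 5; constraint 8: x + v = 9; constraint 9: x + y = 7. The remaining constraints are straightforward to verify.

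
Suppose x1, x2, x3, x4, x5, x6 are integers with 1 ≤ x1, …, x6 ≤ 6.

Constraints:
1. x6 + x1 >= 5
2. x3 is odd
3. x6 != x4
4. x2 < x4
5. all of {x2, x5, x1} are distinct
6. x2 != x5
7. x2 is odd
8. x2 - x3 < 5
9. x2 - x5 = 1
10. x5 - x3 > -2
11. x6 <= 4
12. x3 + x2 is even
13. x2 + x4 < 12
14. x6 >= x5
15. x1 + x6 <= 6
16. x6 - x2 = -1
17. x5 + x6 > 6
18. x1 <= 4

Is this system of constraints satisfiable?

One satisfying assignment is x1 = 2, x2 = 5, x3 = 3, x4 = 6, x5 = 4, x6 = 4.
For the less obvious constraints — constraint 1: x6 + x1 = 6; constraint 8: x2 - x3 = 2; constraint 9: x2 - x5 = 1 — and the others hold by inspection.

Satisfiable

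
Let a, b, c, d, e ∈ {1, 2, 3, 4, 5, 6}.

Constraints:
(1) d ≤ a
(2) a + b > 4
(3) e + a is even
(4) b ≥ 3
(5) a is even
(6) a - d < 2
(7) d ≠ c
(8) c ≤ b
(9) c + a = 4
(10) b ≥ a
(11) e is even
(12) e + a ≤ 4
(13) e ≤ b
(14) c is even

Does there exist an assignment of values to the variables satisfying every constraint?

Satisfiable

Try a = 2, b = 5, c = 2, d = 1, e = 2.
Check constraint 2: a + b = 7; constraint 6: a - d = 1; constraint 9: c + a = 4. The remaining constraints are straightforward to verify.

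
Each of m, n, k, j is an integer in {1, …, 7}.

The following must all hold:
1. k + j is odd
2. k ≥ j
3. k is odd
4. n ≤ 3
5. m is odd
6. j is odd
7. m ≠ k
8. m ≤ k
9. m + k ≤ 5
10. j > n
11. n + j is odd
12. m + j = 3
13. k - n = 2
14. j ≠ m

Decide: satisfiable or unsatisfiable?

Constraint 3 makes k odd and constraint 6 makes j odd, so k + j must be even. Constraint 1 says k + j is odd — contradiction.

Unsatisfiable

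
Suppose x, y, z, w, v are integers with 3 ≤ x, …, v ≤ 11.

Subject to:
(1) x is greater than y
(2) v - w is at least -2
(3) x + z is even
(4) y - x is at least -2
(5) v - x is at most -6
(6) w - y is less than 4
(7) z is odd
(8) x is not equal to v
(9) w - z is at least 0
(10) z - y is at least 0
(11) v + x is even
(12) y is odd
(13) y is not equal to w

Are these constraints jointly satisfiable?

Unsatisfiable

Constraints 2, 4, 5, 9, and 10 give w − z ≥ 0, z − y ≥ 0, y − x ≥ -2, x − v ≥ 6, v − w ≥ -2.
Adding all 5 inequalities: the left sides telescope to 0, and the right sides sum to 0 + 0 + (-2) + 6 + (-2) = 2. So 0 ≥ 2, which is false.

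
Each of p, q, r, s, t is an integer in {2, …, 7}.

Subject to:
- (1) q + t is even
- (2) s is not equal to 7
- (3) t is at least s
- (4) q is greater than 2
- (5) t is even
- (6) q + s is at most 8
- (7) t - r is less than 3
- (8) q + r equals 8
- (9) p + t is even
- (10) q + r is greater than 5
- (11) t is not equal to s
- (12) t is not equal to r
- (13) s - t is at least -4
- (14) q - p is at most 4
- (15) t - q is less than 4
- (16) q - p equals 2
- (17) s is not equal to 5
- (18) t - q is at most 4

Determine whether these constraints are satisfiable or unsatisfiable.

Satisfiable

Try p = 2, q = 4, r = 4, s = 2, t = 6.
Check constraint 6: q + s = 6; constraint 7: t - r = 2. The remaining constraints are straightforward to verify.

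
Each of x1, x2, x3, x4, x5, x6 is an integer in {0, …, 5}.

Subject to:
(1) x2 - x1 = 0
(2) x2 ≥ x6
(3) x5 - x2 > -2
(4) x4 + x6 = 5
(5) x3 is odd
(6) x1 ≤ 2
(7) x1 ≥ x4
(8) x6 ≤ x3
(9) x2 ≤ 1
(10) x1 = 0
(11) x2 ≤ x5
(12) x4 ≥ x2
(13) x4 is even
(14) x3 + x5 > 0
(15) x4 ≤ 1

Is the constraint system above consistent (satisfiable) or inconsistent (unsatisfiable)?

From constraints 6 and 7: x4 ≤ x1 ≤ 2. From constraints 2 and 9: x6 ≤ x2 ≤ 1. Hence x4 + x6 ≤ 3. But constraint 4 requires x4 + x6 = 5, and 5 > 3. Contradiction.

Unsatisfiable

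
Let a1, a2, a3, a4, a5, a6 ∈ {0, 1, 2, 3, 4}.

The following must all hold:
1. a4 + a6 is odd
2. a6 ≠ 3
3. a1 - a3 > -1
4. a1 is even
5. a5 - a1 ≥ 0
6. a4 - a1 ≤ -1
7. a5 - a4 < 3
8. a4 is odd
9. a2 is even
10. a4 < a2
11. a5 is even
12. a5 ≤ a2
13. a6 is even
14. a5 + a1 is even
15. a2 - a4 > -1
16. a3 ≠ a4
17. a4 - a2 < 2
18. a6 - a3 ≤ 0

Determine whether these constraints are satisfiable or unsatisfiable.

Satisfiable

One satisfying assignment is a1 = 4, a2 = 4, a3 = 4, a4 = 3, a5 = 4, a6 = 4.
For the less obvious constraints — constraint 3: a1 - a3 = 0; constraint 5: a5 - a1 = 0 — and the others hold by inspection.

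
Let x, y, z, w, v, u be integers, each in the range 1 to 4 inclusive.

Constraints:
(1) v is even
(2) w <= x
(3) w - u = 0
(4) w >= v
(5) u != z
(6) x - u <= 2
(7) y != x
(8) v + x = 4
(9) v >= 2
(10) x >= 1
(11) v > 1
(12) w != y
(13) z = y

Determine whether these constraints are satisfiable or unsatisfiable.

Setting (x, y, z, w, v, u) = (2, 4, 4, 2, 2, 2) satisfies everything: constraint 3: w - u = 0; constraint 6: x - u = 0, and the others follow.

Satisfiable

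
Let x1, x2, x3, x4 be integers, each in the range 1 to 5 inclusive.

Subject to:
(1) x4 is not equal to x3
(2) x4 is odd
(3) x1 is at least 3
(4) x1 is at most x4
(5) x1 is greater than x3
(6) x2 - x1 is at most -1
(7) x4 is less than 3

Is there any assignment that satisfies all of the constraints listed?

From constraints 3 and 4: x4 ≥ x1 and x1 ≥ 3, so x4 ≥ 3. From constraint 7: x4 ≤ 2. But 2 < 3, so no value of x4 works.

Unsatisfiable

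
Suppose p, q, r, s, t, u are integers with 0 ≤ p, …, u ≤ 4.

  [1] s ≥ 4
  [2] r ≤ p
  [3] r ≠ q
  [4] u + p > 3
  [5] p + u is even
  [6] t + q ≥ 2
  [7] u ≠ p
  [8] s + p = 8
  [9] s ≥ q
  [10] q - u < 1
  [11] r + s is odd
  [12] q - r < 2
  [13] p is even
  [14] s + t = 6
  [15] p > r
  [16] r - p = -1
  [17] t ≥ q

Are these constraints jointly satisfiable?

Satisfiable

Take p = 4, q = 2, r = 3, s = 4, t = 2, u = 2. Then constraint 4: u + p = 6; constraint 6: t + q = 4; constraint 8: s + p = 8, and every other listed constraint is also met.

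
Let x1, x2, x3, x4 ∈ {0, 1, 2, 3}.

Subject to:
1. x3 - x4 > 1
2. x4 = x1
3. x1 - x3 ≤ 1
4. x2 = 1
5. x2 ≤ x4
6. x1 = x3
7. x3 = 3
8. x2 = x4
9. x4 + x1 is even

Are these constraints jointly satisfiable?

Constraint 4 fixes x2 = 1 and constraint 7 fixes x3 = 3. Constraints 2, 6, and 8 give x2 = x4 = x1 = x3, so x2 = x3. But 1 ≠ 3 — contradiction.

Unsatisfiable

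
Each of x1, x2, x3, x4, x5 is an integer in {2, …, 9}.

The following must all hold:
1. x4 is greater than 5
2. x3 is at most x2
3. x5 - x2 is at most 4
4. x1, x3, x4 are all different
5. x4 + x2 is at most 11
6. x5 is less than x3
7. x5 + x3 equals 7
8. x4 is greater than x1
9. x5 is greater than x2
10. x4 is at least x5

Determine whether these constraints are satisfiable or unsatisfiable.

Unsatisfiable

Constraints 2, 6, and 9 give x5 < x3, x3 ≤ x2, x2 < x5. Chaining: x5 < x3 ≤ x2 < x5, which forces x5 < x5 — impossible.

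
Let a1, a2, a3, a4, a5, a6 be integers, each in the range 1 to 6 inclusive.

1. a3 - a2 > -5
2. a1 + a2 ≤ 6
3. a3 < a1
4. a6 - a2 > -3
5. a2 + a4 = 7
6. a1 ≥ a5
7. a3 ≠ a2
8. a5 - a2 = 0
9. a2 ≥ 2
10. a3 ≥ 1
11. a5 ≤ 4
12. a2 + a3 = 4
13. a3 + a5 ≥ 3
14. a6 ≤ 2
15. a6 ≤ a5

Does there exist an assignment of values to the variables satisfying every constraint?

Satisfiable

Take a1 = 3, a2 = 3, a3 = 1, a4 = 4, a5 = 3, a6 = 1. Then constraint 1: a3 - a2 = -2; constraint 2: a1 + a2 = 6, and every other listed constraint is also met.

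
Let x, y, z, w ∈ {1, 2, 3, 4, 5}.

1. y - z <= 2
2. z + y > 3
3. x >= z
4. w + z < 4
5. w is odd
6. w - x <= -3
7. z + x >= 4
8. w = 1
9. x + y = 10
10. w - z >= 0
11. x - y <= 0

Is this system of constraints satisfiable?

Constraints 1, 6, 10, and 11 give z − y ≥ -2, y − x ≥ 0, x − w ≥ 3, w − z ≥ 0.
Adding all 4 inequalities: the left sides telescope to 0, and the right sides sum to (-2) + 0 + 3 + 0 = 1. So 0 ≥ 1, which is false.

Unsatisfiable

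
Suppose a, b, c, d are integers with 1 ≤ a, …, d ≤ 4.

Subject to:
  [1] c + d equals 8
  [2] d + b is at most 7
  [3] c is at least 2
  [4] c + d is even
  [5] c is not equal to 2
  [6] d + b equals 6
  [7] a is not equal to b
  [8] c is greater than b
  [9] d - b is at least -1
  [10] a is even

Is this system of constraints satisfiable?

Satisfiable

Try a = 4, b = 2, c = 4, d = 4.
Check constraint 1: c + d = 8; constraint 2: d + b = 6. The remaining constraints are straightforward to verify.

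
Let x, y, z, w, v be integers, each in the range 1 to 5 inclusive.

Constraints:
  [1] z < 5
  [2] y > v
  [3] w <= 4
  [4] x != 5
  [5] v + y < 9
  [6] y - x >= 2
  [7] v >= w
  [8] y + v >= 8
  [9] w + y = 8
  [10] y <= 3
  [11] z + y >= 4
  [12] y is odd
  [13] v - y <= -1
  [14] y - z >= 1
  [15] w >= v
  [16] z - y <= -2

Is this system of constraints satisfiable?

From constraint 10: y ≤ 3. From constraints 3 and 15: v ≤ w ≤ 4. Hence y + v ≤ 7. But constraint 8 requires y + v ≥ 8, and 8 > 7. Contradiction.

Unsatisfiable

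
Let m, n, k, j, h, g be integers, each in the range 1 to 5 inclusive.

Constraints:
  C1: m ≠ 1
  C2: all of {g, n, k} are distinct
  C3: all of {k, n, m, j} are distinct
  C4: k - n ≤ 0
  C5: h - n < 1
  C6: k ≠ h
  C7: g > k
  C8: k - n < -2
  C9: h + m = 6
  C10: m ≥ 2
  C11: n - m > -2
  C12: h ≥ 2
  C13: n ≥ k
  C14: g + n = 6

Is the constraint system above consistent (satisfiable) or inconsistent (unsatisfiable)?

Satisfiable

Setting (m, n, k, j, h, g) = (3, 4, 1, 5, 3, 2) satisfies everything: constraint 4: k - n = -3; constraint 5: h - n = -1, and the others follow.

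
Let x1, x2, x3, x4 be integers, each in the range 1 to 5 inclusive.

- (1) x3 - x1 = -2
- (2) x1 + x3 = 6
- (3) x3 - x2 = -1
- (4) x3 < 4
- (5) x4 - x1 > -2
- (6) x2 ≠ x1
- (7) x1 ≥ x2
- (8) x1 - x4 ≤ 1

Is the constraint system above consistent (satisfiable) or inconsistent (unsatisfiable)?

The assignment x1 = 4, x2 = 3, x3 = 2, x4 = 5 works:
  constraint 1 holds since x3 - x1 = -2.
  constraint 2 holds since x1 + x3 = 6.
  constraint 3 holds since x3 - x2 = -1.
The rest check out directly.

Satisfiable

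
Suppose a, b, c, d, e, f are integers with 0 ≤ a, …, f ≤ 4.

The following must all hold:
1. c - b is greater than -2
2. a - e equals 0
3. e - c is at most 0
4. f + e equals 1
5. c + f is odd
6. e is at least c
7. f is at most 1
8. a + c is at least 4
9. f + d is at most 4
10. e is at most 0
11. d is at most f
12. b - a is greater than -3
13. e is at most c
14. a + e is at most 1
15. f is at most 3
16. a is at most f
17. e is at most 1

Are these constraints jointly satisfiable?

From constraints 7 and 16: a ≤ f ≤ 1. From constraints 6 and 17: c ≤ e ≤ 1. Hence a + c ≤ 2. But constraint 8 requires a + c ≥ 4, and 4 > 2. Contradiction.

Unsatisfiable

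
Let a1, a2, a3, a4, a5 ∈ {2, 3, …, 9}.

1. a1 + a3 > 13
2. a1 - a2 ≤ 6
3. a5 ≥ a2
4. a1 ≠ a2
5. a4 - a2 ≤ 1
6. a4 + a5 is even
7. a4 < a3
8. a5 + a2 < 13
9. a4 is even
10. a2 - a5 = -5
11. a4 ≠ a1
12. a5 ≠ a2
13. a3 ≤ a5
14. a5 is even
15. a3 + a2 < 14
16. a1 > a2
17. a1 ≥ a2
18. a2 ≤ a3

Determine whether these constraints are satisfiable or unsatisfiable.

Satisfiable

Setting (a1, a2, a3, a4, a5) = (8, 3, 8, 2, 8) satisfies everything: constraint 1: a1 + a3 = 16; constraint 2: a1 - a2 = 5; constraint 5: a4 - a2 = -1, and the others follow.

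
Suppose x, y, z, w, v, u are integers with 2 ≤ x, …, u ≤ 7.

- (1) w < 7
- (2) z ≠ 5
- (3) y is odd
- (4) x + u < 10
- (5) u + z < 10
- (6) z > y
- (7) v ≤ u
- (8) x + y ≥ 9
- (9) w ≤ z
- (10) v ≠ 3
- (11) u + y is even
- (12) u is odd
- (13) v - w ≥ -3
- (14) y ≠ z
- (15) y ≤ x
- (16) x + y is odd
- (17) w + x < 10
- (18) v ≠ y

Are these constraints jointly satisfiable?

Satisfiable

One satisfying assignment is x = 6, y = 5, z = 6, w = 3, v = 2, u = 3.
For the less obvious constraints — constraint 4: x + u = 9; constraint 5: u + z = 9 — and the others hold by inspection.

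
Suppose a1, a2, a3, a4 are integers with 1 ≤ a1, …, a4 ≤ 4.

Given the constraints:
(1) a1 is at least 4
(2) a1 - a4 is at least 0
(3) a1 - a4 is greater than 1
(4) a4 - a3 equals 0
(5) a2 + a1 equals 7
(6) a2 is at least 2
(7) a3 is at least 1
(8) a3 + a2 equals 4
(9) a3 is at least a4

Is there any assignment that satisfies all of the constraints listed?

Try a1 = 4, a2 = 3, a3 = 1, a4 = 1.
Check constraint 2: a1 - a4 = 3; constraint 3: a1 - a4 = 3. The remaining constraints are straightforward to verify.

Satisfiable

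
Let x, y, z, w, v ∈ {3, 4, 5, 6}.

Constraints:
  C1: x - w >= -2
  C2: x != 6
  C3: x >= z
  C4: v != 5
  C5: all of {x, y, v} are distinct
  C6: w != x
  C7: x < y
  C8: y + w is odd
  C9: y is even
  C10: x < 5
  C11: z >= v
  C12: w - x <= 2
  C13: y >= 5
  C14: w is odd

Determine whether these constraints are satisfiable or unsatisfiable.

Satisfiable

Try x = 4, y = 6, z = 3, w = 5, v = 3.
Check constraint 1: x - w = -1; constraint 5: values 4, 6, 3 are distinct; constraint 12: w - x = 1. The remaining constraints are straightforward to verify.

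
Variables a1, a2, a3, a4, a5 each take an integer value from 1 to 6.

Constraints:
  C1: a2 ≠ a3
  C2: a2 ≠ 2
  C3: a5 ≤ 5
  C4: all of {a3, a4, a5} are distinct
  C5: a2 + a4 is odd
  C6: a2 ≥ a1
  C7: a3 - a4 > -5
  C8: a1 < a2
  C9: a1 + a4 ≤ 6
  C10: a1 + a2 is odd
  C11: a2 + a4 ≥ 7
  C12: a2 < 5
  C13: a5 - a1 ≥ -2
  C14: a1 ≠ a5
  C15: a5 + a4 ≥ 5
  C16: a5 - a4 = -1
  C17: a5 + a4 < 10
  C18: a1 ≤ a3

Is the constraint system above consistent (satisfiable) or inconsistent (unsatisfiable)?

Satisfiable

One satisfying assignment is a1 = 2, a2 = 3, a3 = 2, a4 = 4, a5 = 3.
For the less obvious constraints — constraint 7: a3 - a4 = -2; constraint 9: a1 + a4 = 6 — and the others hold by inspection.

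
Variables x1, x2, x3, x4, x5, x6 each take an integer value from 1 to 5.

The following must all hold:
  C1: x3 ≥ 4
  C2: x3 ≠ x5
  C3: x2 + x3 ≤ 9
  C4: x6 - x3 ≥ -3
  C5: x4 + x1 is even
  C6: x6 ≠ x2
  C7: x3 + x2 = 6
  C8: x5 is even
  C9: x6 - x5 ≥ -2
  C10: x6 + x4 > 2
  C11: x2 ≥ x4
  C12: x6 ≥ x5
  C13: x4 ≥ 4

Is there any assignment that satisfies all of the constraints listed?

From constraint 1: x3 ≥ 4. From constraints 11 and 13: x2 ≥ x4 ≥ 4. Hence x3 + x2 ≥ 8. But constraint 7 requires x3 + x2 = 6, and 6 < 8. Contradiction.

Unsatisfiable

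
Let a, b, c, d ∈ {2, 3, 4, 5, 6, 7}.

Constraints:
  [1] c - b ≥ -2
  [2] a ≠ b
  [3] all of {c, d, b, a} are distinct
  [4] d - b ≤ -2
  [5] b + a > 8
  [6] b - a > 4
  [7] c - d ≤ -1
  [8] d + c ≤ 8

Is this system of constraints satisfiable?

Unsatisfiable

Constraints 1, 4, and 7 give c − b ≥ -2, b − d ≥ 2, d − c ≥ 1.
Adding all 3 inequalities: the left sides telescope to 0, and the right sides sum to (-2) + 2 + 1 = 1. So 0 ≥ 1, which is false.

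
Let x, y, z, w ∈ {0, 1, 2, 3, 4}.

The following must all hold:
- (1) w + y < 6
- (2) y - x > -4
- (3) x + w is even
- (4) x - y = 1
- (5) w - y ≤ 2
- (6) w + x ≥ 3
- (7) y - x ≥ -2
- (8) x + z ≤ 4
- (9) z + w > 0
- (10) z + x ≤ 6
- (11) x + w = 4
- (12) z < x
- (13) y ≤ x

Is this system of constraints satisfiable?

Satisfiable

Setting (x, y, z, w) = (2, 1, 1, 2) satisfies everything: constraint 1: w + y = 3; constraint 2: y - x = -1, and the others follow.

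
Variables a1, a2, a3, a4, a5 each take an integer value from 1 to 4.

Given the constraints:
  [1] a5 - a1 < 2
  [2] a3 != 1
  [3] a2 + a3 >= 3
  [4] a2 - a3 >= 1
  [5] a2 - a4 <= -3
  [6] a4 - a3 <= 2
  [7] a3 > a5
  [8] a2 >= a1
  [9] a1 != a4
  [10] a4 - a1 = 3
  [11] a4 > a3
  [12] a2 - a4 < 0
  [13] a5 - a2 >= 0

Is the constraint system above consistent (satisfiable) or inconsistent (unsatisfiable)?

Constraints 4, 5, and 6 give a2 − a3 ≥ 1, a3 − a4 ≥ -2, a4 − a2 ≥ 3.
Adding all 3 inequalities: the left sides telescope to 0, and the right sides sum to 1 + (-2) + 3 = 2. So 0 ≥ 2, which is false.

Unsatisfiable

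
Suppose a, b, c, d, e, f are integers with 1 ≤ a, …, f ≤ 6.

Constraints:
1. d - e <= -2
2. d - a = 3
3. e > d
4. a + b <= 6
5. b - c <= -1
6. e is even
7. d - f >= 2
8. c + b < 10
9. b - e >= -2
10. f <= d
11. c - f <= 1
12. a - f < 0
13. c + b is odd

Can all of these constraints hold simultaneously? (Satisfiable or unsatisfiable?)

Constraints 1, 5, 7, 9, and 11 give b − e ≥ -2, e − d ≥ 2, d − f ≥ 2, f − c ≥ -1, c − b ≥ 1.
Adding all 5 inequalities: the left sides telescope to 0, and the right sides sum to (-2) + 2 + 2 + (-1) + 1 = 2. So 0 ≥ 2, which is false.

Unsatisfiable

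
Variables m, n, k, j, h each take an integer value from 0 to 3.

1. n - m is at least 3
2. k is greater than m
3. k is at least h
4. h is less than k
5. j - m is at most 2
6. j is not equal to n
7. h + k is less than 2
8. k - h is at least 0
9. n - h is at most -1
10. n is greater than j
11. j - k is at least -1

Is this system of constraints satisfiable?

Unsatisfiable

Constraints 1, 5, 8, 9, and 11 give m − j ≥ -2, j − k ≥ -1, k − h ≥ 0, h − n ≥ 1, n − m ≥ 3.
Adding all 5 inequalities: the left sides telescope to 0, and the right sides sum to (-2) + (-1) + 0 + 1 + 3 = 1. So 0 ≥ 1, which is false.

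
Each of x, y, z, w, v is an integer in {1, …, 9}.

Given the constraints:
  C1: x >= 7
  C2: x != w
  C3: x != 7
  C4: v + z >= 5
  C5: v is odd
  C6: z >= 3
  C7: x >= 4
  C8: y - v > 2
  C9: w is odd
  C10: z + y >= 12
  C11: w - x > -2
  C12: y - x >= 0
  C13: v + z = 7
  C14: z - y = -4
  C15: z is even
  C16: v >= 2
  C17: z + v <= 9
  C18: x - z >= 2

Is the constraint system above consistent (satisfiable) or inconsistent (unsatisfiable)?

The assignment x = 8, y = 8, z = 4, w = 7, v = 3 works:
  constraint 4 holds since v + z = 7.
  constraint 8 holds since y - v = 5.
  constraint 10 holds since z + y = 12.
The rest check out directly.

Satisfiable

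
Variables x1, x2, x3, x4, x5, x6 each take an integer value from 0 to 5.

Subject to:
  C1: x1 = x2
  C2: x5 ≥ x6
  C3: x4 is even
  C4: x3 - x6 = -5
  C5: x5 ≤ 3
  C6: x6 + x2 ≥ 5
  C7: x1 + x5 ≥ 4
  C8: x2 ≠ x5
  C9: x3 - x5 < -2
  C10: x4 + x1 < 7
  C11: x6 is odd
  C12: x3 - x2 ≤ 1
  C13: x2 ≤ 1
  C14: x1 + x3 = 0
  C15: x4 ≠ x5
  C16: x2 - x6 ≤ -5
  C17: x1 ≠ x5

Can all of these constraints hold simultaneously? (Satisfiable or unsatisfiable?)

From constraints 2 and 5: x6 ≤ x5 ≤ 3. From constraint 13: x2 ≤ 1. Hence x6 + x2 ≤ 4. But constraint 6 requires x6 + x2 ≥ 5, and 5 > 4. Contradiction.

Unsatisfiable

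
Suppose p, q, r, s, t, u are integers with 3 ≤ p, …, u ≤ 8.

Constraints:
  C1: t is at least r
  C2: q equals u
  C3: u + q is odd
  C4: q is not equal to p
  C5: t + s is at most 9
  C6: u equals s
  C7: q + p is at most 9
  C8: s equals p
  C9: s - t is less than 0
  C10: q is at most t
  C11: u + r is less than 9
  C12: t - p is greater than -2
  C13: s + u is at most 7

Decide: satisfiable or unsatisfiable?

From constraints 2, 6, and 8, q = u = s = p, so q = p. But constraint 4 says q ≠ p. Contradiction.

Unsatisfiable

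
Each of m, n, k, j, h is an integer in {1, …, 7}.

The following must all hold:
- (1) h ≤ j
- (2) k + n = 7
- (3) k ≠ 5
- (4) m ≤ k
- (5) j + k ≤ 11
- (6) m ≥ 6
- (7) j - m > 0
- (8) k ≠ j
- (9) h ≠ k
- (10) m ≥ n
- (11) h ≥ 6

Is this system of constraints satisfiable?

Unsatisfiable

From constraints 1 and 11: j ≥ h ≥ 6. From constraints 4 and 6: k ≥ m ≥ 6. Hence j + k ≥ 12. But constraint 5 requires j + k ≤ 11, and 11 < 12. Contradiction.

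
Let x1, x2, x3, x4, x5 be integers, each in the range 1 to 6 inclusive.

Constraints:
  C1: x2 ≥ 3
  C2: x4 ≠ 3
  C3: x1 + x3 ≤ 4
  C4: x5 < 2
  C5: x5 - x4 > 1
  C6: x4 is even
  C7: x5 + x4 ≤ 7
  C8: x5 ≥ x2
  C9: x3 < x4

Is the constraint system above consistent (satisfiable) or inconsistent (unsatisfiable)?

From constraints 1 and 8: x5 ≥ x2 and x2 ≥ 3, so x5 ≥ 3. From constraint 4: x5 ≤ 1. But 1 < 3, so no value of x5 works.

Unsatisfiable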